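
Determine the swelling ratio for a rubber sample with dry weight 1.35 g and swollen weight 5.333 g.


Q = W_swollen / W_dry
Q = 5.333 / 1.35
Q = 3.95

Q = 3.95


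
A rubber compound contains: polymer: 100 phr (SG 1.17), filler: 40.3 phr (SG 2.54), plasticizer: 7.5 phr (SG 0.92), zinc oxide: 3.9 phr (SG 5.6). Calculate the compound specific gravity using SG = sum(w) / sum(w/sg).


Sum of weights = 151.7
Volume contributions:
  polymer: 100/1.17 = 85.4701
  filler: 40.3/2.54 = 15.8661
  plasticizer: 7.5/0.92 = 8.1522
  zinc oxide: 3.9/5.6 = 0.6964
Sum of volumes = 110.1848
SG = 151.7 / 110.1848 = 1.377

SG = 1.377


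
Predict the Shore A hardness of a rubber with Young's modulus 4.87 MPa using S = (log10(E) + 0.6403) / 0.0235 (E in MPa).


log10(E) = 0.0235*S - 0.6403  =>  S = (log10(E) + 0.6403) / 0.0235
log10(4.87) = 0.687529
S = (0.687529 + 0.6403) / 0.0235 = 1.327829 / 0.0235
S = 56.5

Shore A = 56.5


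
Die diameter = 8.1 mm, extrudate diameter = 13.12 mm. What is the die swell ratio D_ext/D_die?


Die swell ratio = D_extrudate / D_die
= 13.12 / 8.1
= 1.62

Die swell = 1.62


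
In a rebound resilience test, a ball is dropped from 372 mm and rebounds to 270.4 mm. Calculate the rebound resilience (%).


Resilience = h_rebound / h_drop * 100
= 270.4 / 372 * 100
= 72.7%

72.7%


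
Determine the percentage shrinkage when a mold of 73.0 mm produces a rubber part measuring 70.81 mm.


Shrinkage = (mold - part) / mold * 100
= (73.0 - 70.81) / 73.0 * 100
= 2.19 / 73.0 * 100
= 3.0%

3.0%


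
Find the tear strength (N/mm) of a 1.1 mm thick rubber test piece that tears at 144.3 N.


Tear strength = force / thickness
= 144.3 / 1.1
= 131.18 N/mm

131.18 N/mm


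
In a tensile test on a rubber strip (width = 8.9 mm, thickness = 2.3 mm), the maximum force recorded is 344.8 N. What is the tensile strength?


Area = width * thickness = 8.9 * 2.3 = 20.47 mm^2
TS = force / area = 344.8 / 20.47 = 16.84 MPa

16.84 MPa


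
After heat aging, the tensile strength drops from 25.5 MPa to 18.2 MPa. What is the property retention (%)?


Retention = aged / original * 100
= 18.2 / 25.5 * 100
= 71.4%

71.4%


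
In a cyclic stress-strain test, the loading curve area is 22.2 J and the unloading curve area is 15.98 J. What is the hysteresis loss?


Hysteresis loss = loading - unloading
= 22.2 - 15.98
= 6.22 J

6.22 J


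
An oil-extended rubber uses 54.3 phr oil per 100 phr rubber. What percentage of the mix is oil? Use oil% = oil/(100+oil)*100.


Oil % = oil / (100 + oil) * 100
= 54.3 / (100 + 54.3) * 100
= 54.3 / 154.3 * 100
= 35.19%

35.19%


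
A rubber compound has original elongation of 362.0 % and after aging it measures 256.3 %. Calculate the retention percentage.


Retention = aged / original * 100
= 256.3 / 362.0 * 100
= 70.8%

70.8%


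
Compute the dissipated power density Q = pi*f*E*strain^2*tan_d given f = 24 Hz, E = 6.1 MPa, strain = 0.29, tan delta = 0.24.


Q = pi * f * E * strain^2 * tan_d
= pi * 24 * 6.1 * 0.29^2 * 0.24
= pi * 24 * 6.1 * 0.0841 * 0.24
= 9.2832

Q = 9.2832


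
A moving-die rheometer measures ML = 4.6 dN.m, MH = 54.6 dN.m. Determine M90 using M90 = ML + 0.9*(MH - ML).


M90 = ML + 0.9 * (MH - ML)
M90 = 4.6 + 0.9 * (54.6 - 4.6)
M90 = 4.6 + 0.9 * 50.0
M90 = 49.6 dN.m

49.6 dN.m


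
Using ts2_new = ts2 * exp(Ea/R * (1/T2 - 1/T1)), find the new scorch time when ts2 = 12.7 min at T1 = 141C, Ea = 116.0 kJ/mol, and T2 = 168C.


Convert temperatures: T1 = 141 + 273.15 = 414.15 K, T2 = 168 + 273.15 = 441.15 K
ts2_new = 12.7 * exp(116000 / 8.314 * (1/441.15 - 1/414.15))
1/T2 - 1/T1 = -1.4778e-04
ts2_new = 1.62 min

1.62 min


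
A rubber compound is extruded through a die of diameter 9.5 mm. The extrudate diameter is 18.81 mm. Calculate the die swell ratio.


Die swell ratio = D_extrudate / D_die
= 18.81 / 9.5
= 1.98

Die swell = 1.98


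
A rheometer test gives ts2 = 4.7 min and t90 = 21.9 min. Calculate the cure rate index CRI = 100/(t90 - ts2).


CRI = 100 / (t90 - ts2)
= 100 / (21.9 - 4.7)
= 100 / 17.2
= 5.81 min^-1

5.81 min^-1


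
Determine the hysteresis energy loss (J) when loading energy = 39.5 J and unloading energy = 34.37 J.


Hysteresis loss = loading - unloading
= 39.5 - 34.37
= 5.13 J

5.13 J


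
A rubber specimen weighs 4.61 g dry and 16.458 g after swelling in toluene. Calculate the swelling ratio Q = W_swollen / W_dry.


Q = W_swollen / W_dry
Q = 16.458 / 4.61
Q = 3.57

Q = 3.57


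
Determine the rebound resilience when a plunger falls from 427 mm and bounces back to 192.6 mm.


Resilience = h_rebound / h_drop * 100
= 192.6 / 427 * 100
= 45.1%

45.1%


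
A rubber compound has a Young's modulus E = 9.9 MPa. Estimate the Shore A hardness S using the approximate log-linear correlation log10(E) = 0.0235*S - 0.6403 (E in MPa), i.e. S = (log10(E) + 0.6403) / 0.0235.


log10(E) = 0.0235*S - 0.6403  =>  S = (log10(E) + 0.6403) / 0.0235
log10(9.9) = 0.995635
S = (0.995635 + 0.6403) / 0.0235 = 1.635935 / 0.0235
S = 69.6

Shore A = 69.6


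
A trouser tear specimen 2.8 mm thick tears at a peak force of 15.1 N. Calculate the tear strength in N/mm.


Tear strength = force / thickness
= 15.1 / 2.8
= 5.39 N/mm

5.39 N/mm


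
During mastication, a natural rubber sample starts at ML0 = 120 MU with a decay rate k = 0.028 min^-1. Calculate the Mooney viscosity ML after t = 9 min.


ML = ML0 * exp(-k * t)
ML = 120 * exp(-0.028 * 9)
ML = 120 * 0.7772
ML = 93.27 MU

93.27 MU


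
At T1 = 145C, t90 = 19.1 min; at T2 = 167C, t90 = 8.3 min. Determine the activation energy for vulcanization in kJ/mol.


T1 = 418.15 K, T2 = 440.15 K
1/T1 - 1/T2 = 1.1953e-04
ln(t1/t2) = ln(19.1/8.3) = 0.8334
Ea = 8.314 * 0.8334 / 1.1953e-04 = 57968.3242 J/mol
Ea = 57.97 kJ/mol

57.97 kJ/mol


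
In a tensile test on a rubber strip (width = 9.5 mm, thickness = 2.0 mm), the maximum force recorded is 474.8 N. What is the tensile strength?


Area = width * thickness = 9.5 * 2.0 = 19.0 mm^2
TS = force / area = 474.8 / 19.0 = 24.99 MPa

24.99 MPa


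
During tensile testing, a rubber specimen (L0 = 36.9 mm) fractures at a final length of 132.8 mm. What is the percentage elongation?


Elongation = (Lf - L0) / L0 * 100
= (132.8 - 36.9) / 36.9 * 100
= 95.9 / 36.9 * 100
= 259.9%

259.9%


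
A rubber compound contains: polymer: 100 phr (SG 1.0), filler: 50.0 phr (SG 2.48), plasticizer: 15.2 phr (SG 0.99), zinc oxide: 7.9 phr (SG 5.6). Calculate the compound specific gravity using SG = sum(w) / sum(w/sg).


Sum of weights = 173.1
Volume contributions:
  polymer: 100/1.0 = 100.0000
  filler: 50.0/2.48 = 20.1613
  plasticizer: 15.2/0.99 = 15.3535
  zinc oxide: 7.9/5.6 = 1.4107
Sum of volumes = 136.9255
SG = 173.1 / 136.9255 = 1.264

SG = 1.264


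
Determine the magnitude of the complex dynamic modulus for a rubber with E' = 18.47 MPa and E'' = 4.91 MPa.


|E*| = sqrt(E'^2 + E''^2)
= sqrt(18.47^2 + 4.91^2)
= sqrt(341.1409 + 24.1081)
= 19.111 MPa

19.111 MPa


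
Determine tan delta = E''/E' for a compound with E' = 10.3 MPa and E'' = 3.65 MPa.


tan delta = E'' / E'
= 3.65 / 10.3
= 0.3544

tan delta = 0.3544


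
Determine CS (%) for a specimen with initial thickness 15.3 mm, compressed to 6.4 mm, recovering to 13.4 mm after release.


CS = (t0 - recovered) / (t0 - ts) * 100
= (15.3 - 13.4) / (15.3 - 6.4) * 100
= 1.9 / 8.9 * 100
= 21.3%

21.3%


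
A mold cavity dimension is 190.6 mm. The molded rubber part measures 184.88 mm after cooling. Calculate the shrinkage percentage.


Shrinkage = (mold - part) / mold * 100
= (190.6 - 184.88) / 190.6 * 100
= 5.72 / 190.6 * 100
= 3.0%

3.0%


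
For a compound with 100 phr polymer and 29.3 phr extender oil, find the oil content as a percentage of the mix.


Oil % = oil / (100 + oil) * 100
= 29.3 / (100 + 29.3) * 100
= 29.3 / 129.3 * 100
= 22.66%

22.66%


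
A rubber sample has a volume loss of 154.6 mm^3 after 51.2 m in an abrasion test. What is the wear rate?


Rate = volume_loss / distance
= 154.6 / 51.2
= 3.02 mm^3/m

3.02 mm^3/m


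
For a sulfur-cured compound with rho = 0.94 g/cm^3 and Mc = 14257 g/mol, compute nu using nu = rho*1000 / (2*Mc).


nu = rho * 1000 / (2 * Mc)
nu = 0.94 * 1000 / (2 * 14257)
nu = 940.0 / 28514
nu = 0.0330 mol/L

0.0330 mol/L


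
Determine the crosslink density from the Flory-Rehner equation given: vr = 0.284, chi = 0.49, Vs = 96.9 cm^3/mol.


ln(1 - vr) = ln(1 - 0.284) = -0.3341
Numerator = -((-0.3341) + 0.284 + 0.49 * 0.284^2) = 0.0106
Denominator = 96.9 * (0.284^(1/3) - 0.284/2) = 49.9339
nu = 0.0106 / 49.9339 = 2.1135e-04 mol/cm^3

2.1135e-04 mol/cm^3


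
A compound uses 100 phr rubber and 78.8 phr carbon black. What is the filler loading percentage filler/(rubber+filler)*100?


Filler % = filler / (rubber + filler) * 100
= 78.8 / (100 + 78.8) * 100
= 78.8 / 178.8 * 100
= 44.07%

44.07%


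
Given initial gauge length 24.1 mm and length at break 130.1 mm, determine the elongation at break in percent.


Elongation = (Lf - L0) / L0 * 100
= (130.1 - 24.1) / 24.1 * 100
= 106.0 / 24.1 * 100
= 439.8%

439.8%


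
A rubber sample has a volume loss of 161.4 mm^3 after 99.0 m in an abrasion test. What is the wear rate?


Rate = volume_loss / distance
= 161.4 / 99.0
= 1.63 mm^3/m

1.63 mm^3/m


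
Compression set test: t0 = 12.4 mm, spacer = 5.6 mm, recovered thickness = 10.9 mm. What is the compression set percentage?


CS = (t0 - recovered) / (t0 - ts) * 100
= (12.4 - 10.9) / (12.4 - 5.6) * 100
= 1.5 / 6.8 * 100
= 22.1%

22.1%


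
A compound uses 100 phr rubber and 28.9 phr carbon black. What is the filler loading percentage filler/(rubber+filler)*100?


Filler % = filler / (rubber + filler) * 100
= 28.9 / (100 + 28.9) * 100
= 28.9 / 128.9 * 100
= 22.42%

22.42%


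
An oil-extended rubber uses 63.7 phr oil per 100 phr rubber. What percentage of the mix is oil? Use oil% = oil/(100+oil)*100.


Oil % = oil / (100 + oil) * 100
= 63.7 / (100 + 63.7) * 100
= 63.7 / 163.7 * 100
= 38.91%

38.91%


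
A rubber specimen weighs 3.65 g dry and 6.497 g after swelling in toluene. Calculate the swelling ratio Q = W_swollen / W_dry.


Q = W_swollen / W_dry
Q = 6.497 / 3.65
Q = 1.78

Q = 1.78


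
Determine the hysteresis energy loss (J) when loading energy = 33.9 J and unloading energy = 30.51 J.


Hysteresis loss = loading - unloading
= 33.9 - 30.51
= 3.39 J

3.39 J


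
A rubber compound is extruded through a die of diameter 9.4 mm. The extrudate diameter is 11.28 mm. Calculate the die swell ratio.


Die swell ratio = D_extrudate / D_die
= 11.28 / 9.4
= 1.2

Die swell = 1.2


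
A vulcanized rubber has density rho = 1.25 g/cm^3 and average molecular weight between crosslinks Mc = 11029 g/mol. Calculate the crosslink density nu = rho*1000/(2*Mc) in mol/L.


nu = rho * 1000 / (2 * Mc)
nu = 1.25 * 1000 / (2 * 11029)
nu = 1250.0 / 22058
nu = 0.0567 mol/L

0.0567 mol/L


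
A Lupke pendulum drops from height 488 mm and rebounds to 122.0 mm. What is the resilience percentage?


Resilience = h_rebound / h_drop * 100
= 122.0 / 488 * 100
= 25.0%

25.0%


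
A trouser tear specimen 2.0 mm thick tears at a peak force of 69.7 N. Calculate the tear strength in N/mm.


Tear strength = force / thickness
= 69.7 / 2.0
= 34.85 N/mm

34.85 N/mm


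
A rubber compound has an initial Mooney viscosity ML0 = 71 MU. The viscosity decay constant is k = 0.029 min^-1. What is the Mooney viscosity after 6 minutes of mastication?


ML = ML0 * exp(-k * t)
ML = 71 * exp(-0.029 * 6)
ML = 71 * 0.8403
ML = 59.66 MU

59.66 MU


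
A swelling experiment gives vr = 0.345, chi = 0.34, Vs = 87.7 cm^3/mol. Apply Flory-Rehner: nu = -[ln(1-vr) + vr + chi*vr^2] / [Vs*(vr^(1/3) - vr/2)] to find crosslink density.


ln(1 - vr) = ln(1 - 0.345) = -0.4231
Numerator = -((-0.4231) + 0.345 + 0.34 * 0.345^2) = 0.0377
Denominator = 87.7 * (0.345^(1/3) - 0.345/2) = 46.3808
nu = 0.0377 / 46.3808 = 8.1179e-04 mol/cm^3

8.1179e-04 mol/cm^3


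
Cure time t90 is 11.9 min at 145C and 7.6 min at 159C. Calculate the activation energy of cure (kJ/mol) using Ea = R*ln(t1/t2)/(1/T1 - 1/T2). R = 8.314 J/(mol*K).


T1 = 418.15 K, T2 = 432.15 K
1/T1 - 1/T2 = 7.7475e-05
ln(t1/t2) = ln(11.9/7.6) = 0.4484
Ea = 8.314 * 0.4484 / 7.7475e-05 = 48117.6789 J/mol
Ea = 48.12 kJ/mol

48.12 kJ/mol


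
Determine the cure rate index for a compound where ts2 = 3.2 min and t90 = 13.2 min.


CRI = 100 / (t90 - ts2)
= 100 / (13.2 - 3.2)
= 100 / 10.0
= 10.0 min^-1

10.0 min^-1


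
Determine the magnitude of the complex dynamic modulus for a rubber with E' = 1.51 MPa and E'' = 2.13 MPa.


|E*| = sqrt(E'^2 + E''^2)
= sqrt(1.51^2 + 2.13^2)
= sqrt(2.2801 + 4.5369)
= 2.611 MPa

2.611 MPa


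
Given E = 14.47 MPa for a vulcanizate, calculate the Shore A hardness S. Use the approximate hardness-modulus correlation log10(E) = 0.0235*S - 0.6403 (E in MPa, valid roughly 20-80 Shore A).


log10(E) = 0.0235*S - 0.6403  =>  S = (log10(E) + 0.6403) / 0.0235
log10(14.47) = 1.160469
S = (1.160469 + 0.6403) / 0.0235 = 1.800769 / 0.0235
S = 76.6

Shore A = 76.6


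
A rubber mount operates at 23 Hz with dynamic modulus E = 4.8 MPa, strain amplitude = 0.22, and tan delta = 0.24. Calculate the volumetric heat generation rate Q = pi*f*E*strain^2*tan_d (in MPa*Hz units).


Q = pi * f * E * strain^2 * tan_d
= pi * 23 * 4.8 * 0.22^2 * 0.24
= pi * 23 * 4.8 * 0.0484 * 0.24
= 4.0288

Q = 4.0288


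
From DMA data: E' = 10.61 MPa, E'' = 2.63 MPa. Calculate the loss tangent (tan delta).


tan delta = E'' / E'
= 2.63 / 10.61
= 0.2479

tan delta = 0.2479


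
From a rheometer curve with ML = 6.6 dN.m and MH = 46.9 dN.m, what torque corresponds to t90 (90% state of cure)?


M90 = ML + 0.9 * (MH - ML)
M90 = 6.6 + 0.9 * (46.9 - 6.6)
M90 = 6.6 + 0.9 * 40.3
M90 = 42.87 dN.m

42.87 dN.m


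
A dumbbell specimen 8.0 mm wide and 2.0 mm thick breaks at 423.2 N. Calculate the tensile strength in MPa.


Area = width * thickness = 8.0 * 2.0 = 16.0 mm^2
TS = force / area = 423.2 / 16.0 = 26.45 MPa

26.45 MPa


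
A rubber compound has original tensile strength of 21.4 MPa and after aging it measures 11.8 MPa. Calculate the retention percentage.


Retention = aged / original * 100
= 11.8 / 21.4 * 100
= 55.1%

55.1%


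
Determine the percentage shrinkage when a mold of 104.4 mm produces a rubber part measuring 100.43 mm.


Shrinkage = (mold - part) / mold * 100
= (104.4 - 100.43) / 104.4 * 100
= 3.97 / 104.4 * 100
= 3.8%

3.8%


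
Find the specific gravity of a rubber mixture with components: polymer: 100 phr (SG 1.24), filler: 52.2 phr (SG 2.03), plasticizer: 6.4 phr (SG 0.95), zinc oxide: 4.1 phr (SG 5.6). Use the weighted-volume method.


Sum of weights = 162.7
Volume contributions:
  polymer: 100/1.24 = 80.6452
  filler: 52.2/2.03 = 25.7143
  plasticizer: 6.4/0.95 = 6.7368
  zinc oxide: 4.1/5.6 = 0.7321
Sum of volumes = 113.8284
SG = 162.7 / 113.8284 = 1.429

SG = 1.429


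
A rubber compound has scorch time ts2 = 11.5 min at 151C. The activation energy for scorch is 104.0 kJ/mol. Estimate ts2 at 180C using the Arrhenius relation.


Convert temperatures: T1 = 151 + 273.15 = 424.15 K, T2 = 180 + 273.15 = 453.15 K
ts2_new = 11.5 * exp(104000 / 8.314 * (1/453.15 - 1/424.15))
1/T2 - 1/T1 = -1.5088e-04
ts2_new = 1.74 min

1.74 min


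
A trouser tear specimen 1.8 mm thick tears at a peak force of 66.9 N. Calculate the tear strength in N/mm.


Tear strength = force / thickness
= 66.9 / 1.8
= 37.17 N/mm

37.17 N/mm


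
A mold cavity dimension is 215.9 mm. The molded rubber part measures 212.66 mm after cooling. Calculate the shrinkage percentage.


Shrinkage = (mold - part) / mold * 100
= (215.9 - 212.66) / 215.9 * 100
= 3.24 / 215.9 * 100
= 1.5%

1.5%


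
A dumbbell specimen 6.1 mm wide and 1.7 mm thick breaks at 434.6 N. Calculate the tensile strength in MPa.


Area = width * thickness = 6.1 * 1.7 = 10.37 mm^2
TS = force / area = 434.6 / 10.37 = 41.91 MPa

41.91 MPa


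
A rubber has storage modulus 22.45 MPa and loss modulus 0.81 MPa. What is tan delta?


tan delta = E'' / E'
= 0.81 / 22.45
= 0.0361

tan delta = 0.0361


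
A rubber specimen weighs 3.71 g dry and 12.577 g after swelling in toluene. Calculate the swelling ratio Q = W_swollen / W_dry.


Q = W_swollen / W_dry
Q = 12.577 / 3.71
Q = 3.39

Q = 3.39


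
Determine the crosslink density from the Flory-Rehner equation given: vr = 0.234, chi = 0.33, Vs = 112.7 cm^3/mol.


ln(1 - vr) = ln(1 - 0.234) = -0.2666
Numerator = -((-0.2666) + 0.234 + 0.33 * 0.234^2) = 0.0145
Denominator = 112.7 * (0.234^(1/3) - 0.234/2) = 56.2625
nu = 0.0145 / 56.2625 = 2.5778e-04 mol/cm^3

2.5778e-04 mol/cm^3


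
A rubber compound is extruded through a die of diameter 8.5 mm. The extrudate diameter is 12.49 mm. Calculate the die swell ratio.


Die swell ratio = D_extrudate / D_die
= 12.49 / 8.5
= 1.469

Die swell = 1.469


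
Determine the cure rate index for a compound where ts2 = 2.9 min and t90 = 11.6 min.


CRI = 100 / (t90 - ts2)
= 100 / (11.6 - 2.9)
= 100 / 8.7
= 11.49 min^-1

11.49 min^-1


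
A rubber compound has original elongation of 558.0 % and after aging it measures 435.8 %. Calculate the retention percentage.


Retention = aged / original * 100
= 435.8 / 558.0 * 100
= 78.1%

78.1%


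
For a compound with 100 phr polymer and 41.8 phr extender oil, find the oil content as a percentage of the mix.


Oil % = oil / (100 + oil) * 100
= 41.8 / (100 + 41.8) * 100
= 41.8 / 141.8 * 100
= 29.48%

29.48%


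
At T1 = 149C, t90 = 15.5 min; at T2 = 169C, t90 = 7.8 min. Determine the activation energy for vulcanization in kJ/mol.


T1 = 422.15 K, T2 = 442.15 K
1/T1 - 1/T2 = 1.0715e-04
ln(t1/t2) = ln(15.5/7.8) = 0.6867
Ea = 8.314 * 0.6867 / 1.0715e-04 = 53283.6292 J/mol
Ea = 53.28 kJ/mol

53.28 kJ/mol


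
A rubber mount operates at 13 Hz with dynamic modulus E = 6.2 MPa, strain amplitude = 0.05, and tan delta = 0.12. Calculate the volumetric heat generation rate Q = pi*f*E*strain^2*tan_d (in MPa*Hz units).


Q = pi * f * E * strain^2 * tan_d
= pi * 13 * 6.2 * 0.05^2 * 0.12
= pi * 13 * 6.2 * 0.0025 * 0.12
= 0.0760

Q = 0.0760


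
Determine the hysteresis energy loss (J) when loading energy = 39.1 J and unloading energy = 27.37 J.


Hysteresis loss = loading - unloading
= 39.1 - 27.37
= 11.73 J

11.73 J


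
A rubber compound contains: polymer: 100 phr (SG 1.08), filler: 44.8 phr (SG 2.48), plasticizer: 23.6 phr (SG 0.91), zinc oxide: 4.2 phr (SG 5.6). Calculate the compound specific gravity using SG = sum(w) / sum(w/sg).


Sum of weights = 172.6
Volume contributions:
  polymer: 100/1.08 = 92.5926
  filler: 44.8/2.48 = 18.0645
  plasticizer: 23.6/0.91 = 25.9341
  zinc oxide: 4.2/5.6 = 0.7500
Sum of volumes = 137.3412
SG = 172.6 / 137.3412 = 1.257

SG = 1.257


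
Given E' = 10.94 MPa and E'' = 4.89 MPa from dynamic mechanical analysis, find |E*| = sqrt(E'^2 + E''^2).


|E*| = sqrt(E'^2 + E''^2)
= sqrt(10.94^2 + 4.89^2)
= sqrt(119.6836 + 23.9121)
= 11.983 MPa

11.983 MPa


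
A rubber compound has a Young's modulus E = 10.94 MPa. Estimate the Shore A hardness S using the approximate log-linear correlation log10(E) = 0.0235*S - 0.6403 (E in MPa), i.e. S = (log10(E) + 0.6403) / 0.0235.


log10(E) = 0.0235*S - 0.6403  =>  S = (log10(E) + 0.6403) / 0.0235
log10(10.94) = 1.039017
S = (1.039017 + 0.6403) / 0.0235 = 1.679317 / 0.0235
S = 71.5

Shore A = 71.5


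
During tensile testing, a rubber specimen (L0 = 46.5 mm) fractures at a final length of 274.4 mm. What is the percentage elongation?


Elongation = (Lf - L0) / L0 * 100
= (274.4 - 46.5) / 46.5 * 100
= 227.9 / 46.5 * 100
= 490.1%

490.1%


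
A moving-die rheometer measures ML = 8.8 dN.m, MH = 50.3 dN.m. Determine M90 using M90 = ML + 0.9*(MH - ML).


M90 = ML + 0.9 * (MH - ML)
M90 = 8.8 + 0.9 * (50.3 - 8.8)
M90 = 8.8 + 0.9 * 41.5
M90 = 46.15 dN.m

46.15 dN.m


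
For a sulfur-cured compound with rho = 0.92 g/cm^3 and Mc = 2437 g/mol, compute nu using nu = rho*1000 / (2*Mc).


nu = rho * 1000 / (2 * Mc)
nu = 0.92 * 1000 / (2 * 2437)
nu = 920.0 / 4874
nu = 0.1888 mol/L

0.1888 mol/L


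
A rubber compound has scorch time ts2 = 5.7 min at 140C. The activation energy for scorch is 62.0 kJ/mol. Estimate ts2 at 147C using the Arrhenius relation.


Convert temperatures: T1 = 140 + 273.15 = 413.15 K, T2 = 147 + 273.15 = 420.15 K
ts2_new = 5.7 * exp(62000 / 8.314 * (1/420.15 - 1/413.15))
1/T2 - 1/T1 = -4.0326e-05
ts2_new = 4.22 min

4.22 min


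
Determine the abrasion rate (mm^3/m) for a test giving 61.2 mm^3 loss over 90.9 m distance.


Rate = volume_loss / distance
= 61.2 / 90.9
= 0.673 mm^3/m

0.673 mm^3/m


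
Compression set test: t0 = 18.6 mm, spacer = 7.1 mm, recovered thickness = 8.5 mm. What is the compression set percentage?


CS = (t0 - recovered) / (t0 - ts) * 100
= (18.6 - 8.5) / (18.6 - 7.1) * 100
= 10.1 / 11.5 * 100
= 87.8%

87.8%


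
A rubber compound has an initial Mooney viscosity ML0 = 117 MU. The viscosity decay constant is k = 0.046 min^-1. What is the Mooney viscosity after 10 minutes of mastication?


ML = ML0 * exp(-k * t)
ML = 117 * exp(-0.046 * 10)
ML = 117 * 0.6313
ML = 73.86 MU

73.86 MU


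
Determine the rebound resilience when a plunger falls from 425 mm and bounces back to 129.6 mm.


Resilience = h_rebound / h_drop * 100
= 129.6 / 425 * 100
= 30.5%

30.5%


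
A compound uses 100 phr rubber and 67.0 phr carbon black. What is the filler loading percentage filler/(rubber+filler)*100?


Filler % = filler / (rubber + filler) * 100
= 67.0 / (100 + 67.0) * 100
= 67.0 / 167.0 * 100
= 40.12%

40.12%


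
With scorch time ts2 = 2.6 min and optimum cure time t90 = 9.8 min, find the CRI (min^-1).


CRI = 100 / (t90 - ts2)
= 100 / (9.8 - 2.6)
= 100 / 7.2
= 13.89 min^-1

13.89 min^-1


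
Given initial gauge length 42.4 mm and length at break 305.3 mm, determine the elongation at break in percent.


Elongation = (Lf - L0) / L0 * 100
= (305.3 - 42.4) / 42.4 * 100
= 262.9 / 42.4 * 100
= 620.0%

620.0%


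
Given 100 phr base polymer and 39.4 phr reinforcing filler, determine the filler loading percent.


Filler % = filler / (rubber + filler) * 100
= 39.4 / (100 + 39.4) * 100
= 39.4 / 139.4 * 100
= 28.26%

28.26%


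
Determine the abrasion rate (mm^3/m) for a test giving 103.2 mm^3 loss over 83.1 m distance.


Rate = volume_loss / distance
= 103.2 / 83.1
= 1.242 mm^3/m

1.242 mm^3/m


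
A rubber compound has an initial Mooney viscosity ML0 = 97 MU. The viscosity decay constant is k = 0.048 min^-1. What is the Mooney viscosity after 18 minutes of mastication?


ML = ML0 * exp(-k * t)
ML = 97 * exp(-0.048 * 18)
ML = 97 * 0.4215
ML = 40.88 MU

40.88 MU


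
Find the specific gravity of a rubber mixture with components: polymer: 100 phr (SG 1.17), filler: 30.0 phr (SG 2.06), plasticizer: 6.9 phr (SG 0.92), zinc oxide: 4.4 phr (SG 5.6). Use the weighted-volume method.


Sum of weights = 141.3
Volume contributions:
  polymer: 100/1.17 = 85.4701
  filler: 30.0/2.06 = 14.5631
  plasticizer: 6.9/0.92 = 7.5000
  zinc oxide: 4.4/5.6 = 0.7857
Sum of volumes = 108.3189
SG = 141.3 / 108.3189 = 1.304

SG = 1.304


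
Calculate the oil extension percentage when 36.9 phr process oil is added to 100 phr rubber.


Oil % = oil / (100 + oil) * 100
= 36.9 / (100 + 36.9) * 100
= 36.9 / 136.9 * 100
= 26.95%

26.95%


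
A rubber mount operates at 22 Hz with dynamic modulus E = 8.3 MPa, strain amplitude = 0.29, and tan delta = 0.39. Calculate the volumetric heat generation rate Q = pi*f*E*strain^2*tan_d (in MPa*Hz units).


Q = pi * f * E * strain^2 * tan_d
= pi * 22 * 8.3 * 0.29^2 * 0.39
= pi * 22 * 8.3 * 0.0841 * 0.39
= 18.8153

Q = 18.8153


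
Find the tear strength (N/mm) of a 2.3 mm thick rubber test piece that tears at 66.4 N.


Tear strength = force / thickness
= 66.4 / 2.3
= 28.87 N/mm

28.87 N/mm


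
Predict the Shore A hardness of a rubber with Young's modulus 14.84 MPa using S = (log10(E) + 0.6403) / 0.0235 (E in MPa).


log10(E) = 0.0235*S - 0.6403  =>  S = (log10(E) + 0.6403) / 0.0235
log10(14.84) = 1.171434
S = (1.171434 + 0.6403) / 0.0235 = 1.811734 / 0.0235
S = 77.1

Shore A = 77.1


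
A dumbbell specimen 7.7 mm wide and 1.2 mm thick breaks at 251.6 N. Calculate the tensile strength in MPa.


Area = width * thickness = 7.7 * 1.2 = 9.24 mm^2
TS = force / area = 251.6 / 9.24 = 27.23 MPa

27.23 MPa


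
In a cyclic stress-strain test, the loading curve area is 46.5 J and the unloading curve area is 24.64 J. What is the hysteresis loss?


Hysteresis loss = loading - unloading
= 46.5 - 24.64
= 21.86 J

21.86 J


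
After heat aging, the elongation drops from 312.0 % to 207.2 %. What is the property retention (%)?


Retention = aged / original * 100
= 207.2 / 312.0 * 100
= 66.4%

66.4%


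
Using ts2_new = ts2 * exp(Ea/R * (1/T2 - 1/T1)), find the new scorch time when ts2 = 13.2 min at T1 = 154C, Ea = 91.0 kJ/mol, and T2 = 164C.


Convert temperatures: T1 = 154 + 273.15 = 427.15 K, T2 = 164 + 273.15 = 437.15 K
ts2_new = 13.2 * exp(91000 / 8.314 * (1/437.15 - 1/427.15))
1/T2 - 1/T1 = -5.3554e-05
ts2_new = 7.35 min

7.35 min


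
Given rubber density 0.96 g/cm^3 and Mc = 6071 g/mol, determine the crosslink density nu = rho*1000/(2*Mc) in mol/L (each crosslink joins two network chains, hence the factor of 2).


nu = rho * 1000 / (2 * Mc)
nu = 0.96 * 1000 / (2 * 6071)
nu = 960.0 / 12142
nu = 0.0791 mol/L

0.0791 mol/L


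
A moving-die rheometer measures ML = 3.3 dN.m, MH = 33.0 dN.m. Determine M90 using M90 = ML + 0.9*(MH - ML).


M90 = ML + 0.9 * (MH - ML)
M90 = 3.3 + 0.9 * (33.0 - 3.3)
M90 = 3.3 + 0.9 * 29.7
M90 = 30.03 dN.m

30.03 dN.m


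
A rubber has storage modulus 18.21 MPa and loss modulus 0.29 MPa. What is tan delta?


tan delta = E'' / E'
= 0.29 / 18.21
= 0.0159

tan delta = 0.0159


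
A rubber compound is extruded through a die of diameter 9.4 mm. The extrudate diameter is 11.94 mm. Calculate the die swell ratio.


Die swell ratio = D_extrudate / D_die
= 11.94 / 9.4
= 1.27

Die swell = 1.27


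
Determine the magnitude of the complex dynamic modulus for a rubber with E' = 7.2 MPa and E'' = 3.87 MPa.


|E*| = sqrt(E'^2 + E''^2)
= sqrt(7.2^2 + 3.87^2)
= sqrt(51.8400 + 14.9769)
= 8.174 MPa

8.174 MPa


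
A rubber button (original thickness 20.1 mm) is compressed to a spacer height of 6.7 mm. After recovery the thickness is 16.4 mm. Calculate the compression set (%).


CS = (t0 - recovered) / (t0 - ts) * 100
= (20.1 - 16.4) / (20.1 - 6.7) * 100
= 3.7 / 13.4 * 100
= 27.6%

27.6%


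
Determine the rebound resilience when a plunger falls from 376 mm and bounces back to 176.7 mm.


Resilience = h_rebound / h_drop * 100
= 176.7 / 376 * 100
= 47.0%

47.0%


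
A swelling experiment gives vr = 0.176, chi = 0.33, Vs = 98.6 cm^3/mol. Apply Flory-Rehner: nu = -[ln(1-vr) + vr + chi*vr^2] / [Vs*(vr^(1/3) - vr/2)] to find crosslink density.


ln(1 - vr) = ln(1 - 0.176) = -0.1936
Numerator = -((-0.1936) + 0.176 + 0.33 * 0.176^2) = 0.0074
Denominator = 98.6 * (0.176^(1/3) - 0.176/2) = 46.5794
nu = 0.0074 / 46.5794 = 1.5807e-04 mol/cm^3

1.5807e-04 mol/cm^3


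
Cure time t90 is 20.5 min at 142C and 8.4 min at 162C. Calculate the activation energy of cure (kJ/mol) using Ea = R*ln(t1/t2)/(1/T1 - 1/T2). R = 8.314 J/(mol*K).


T1 = 415.15 K, T2 = 435.15 K
1/T1 - 1/T2 = 1.1071e-04
ln(t1/t2) = ln(20.5/8.4) = 0.8922
Ea = 8.314 * 0.8922 / 1.1071e-04 = 67001.2575 J/mol
Ea = 67.0 kJ/mol

67.0 kJ/mol


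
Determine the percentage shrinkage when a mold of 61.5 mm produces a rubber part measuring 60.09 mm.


Shrinkage = (mold - part) / mold * 100
= (61.5 - 60.09) / 61.5 * 100
= 1.41 / 61.5 * 100
= 2.29%

2.29%


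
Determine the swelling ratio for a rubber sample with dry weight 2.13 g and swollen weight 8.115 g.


Q = W_swollen / W_dry
Q = 8.115 / 2.13
Q = 3.81

Q = 3.81


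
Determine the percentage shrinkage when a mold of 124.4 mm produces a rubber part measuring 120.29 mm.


Shrinkage = (mold - part) / mold * 100
= (124.4 - 120.29) / 124.4 * 100
= 4.11 / 124.4 * 100
= 3.3%

3.3%


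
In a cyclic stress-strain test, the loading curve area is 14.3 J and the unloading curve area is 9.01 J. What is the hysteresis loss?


Hysteresis loss = loading - unloading
= 14.3 - 9.01
= 5.29 J

5.29 J


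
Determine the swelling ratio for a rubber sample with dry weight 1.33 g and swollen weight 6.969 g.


Q = W_swollen / W_dry
Q = 6.969 / 1.33
Q = 5.24

Q = 5.24


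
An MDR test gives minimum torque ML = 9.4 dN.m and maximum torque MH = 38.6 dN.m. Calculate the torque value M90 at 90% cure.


M90 = ML + 0.9 * (MH - ML)
M90 = 9.4 + 0.9 * (38.6 - 9.4)
M90 = 9.4 + 0.9 * 29.2
M90 = 35.68 dN.m

35.68 dN.m


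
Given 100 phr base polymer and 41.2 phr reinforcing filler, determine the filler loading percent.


Filler % = filler / (rubber + filler) * 100
= 41.2 / (100 + 41.2) * 100
= 41.2 / 141.2 * 100
= 29.18%

29.18%


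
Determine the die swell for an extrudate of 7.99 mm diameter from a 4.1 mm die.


Die swell ratio = D_extrudate / D_die
= 7.99 / 4.1
= 1.949

Die swell = 1.949


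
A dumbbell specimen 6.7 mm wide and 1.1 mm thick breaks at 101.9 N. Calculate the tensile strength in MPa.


Area = width * thickness = 6.7 * 1.1 = 7.37 mm^2
TS = force / area = 101.9 / 7.37 = 13.83 MPa

13.83 MPa


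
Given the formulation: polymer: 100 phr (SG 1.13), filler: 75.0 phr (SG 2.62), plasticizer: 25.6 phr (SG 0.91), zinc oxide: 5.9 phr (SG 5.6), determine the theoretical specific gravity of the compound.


Sum of weights = 206.5
Volume contributions:
  polymer: 100/1.13 = 88.4956
  filler: 75.0/2.62 = 28.6260
  plasticizer: 25.6/0.91 = 28.1319
  zinc oxide: 5.9/5.6 = 1.0536
Sum of volumes = 146.3070
SG = 206.5 / 146.3070 = 1.411

SG = 1.411


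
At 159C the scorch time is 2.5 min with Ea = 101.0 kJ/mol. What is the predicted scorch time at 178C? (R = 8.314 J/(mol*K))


Convert temperatures: T1 = 159 + 273.15 = 432.15 K, T2 = 178 + 273.15 = 451.15 K
ts2_new = 2.5 * exp(101000 / 8.314 * (1/451.15 - 1/432.15))
1/T2 - 1/T1 = -9.7454e-05
ts2_new = 0.77 min

0.77 min


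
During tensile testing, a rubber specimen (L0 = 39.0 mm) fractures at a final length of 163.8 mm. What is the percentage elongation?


Elongation = (Lf - L0) / L0 * 100
= (163.8 - 39.0) / 39.0 * 100
= 124.8 / 39.0 * 100
= 320.0%

320.0%


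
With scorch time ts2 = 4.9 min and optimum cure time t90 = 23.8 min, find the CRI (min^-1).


CRI = 100 / (t90 - ts2)
= 100 / (23.8 - 4.9)
= 100 / 18.9
= 5.29 min^-1

5.29 min^-1


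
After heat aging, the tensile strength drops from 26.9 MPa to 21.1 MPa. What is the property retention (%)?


Retention = aged / original * 100
= 21.1 / 26.9 * 100
= 78.4%

78.4%


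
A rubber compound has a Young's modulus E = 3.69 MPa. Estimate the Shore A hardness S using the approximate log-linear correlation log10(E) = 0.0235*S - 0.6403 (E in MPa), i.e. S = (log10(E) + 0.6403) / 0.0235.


log10(E) = 0.0235*S - 0.6403  =>  S = (log10(E) + 0.6403) / 0.0235
log10(3.69) = 0.567026
S = (0.567026 + 0.6403) / 0.0235 = 1.207326 / 0.0235
S = 51.4

Shore A = 51.4


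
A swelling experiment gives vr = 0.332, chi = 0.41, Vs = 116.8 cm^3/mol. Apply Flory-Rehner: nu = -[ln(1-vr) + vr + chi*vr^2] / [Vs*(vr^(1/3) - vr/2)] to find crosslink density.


ln(1 - vr) = ln(1 - 0.332) = -0.4035
Numerator = -((-0.4035) + 0.332 + 0.41 * 0.332^2) = 0.0263
Denominator = 116.8 * (0.332^(1/3) - 0.332/2) = 61.4877
nu = 0.0263 / 61.4877 = 4.2733e-04 mol/cm^3

4.2733e-04 mol/cm^3


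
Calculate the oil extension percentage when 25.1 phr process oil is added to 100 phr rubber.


Oil % = oil / (100 + oil) * 100
= 25.1 / (100 + 25.1) * 100
= 25.1 / 125.1 * 100
= 20.06%

20.06%


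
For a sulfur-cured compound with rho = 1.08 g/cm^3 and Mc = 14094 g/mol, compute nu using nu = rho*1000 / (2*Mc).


nu = rho * 1000 / (2 * Mc)
nu = 1.08 * 1000 / (2 * 14094)
nu = 1080.0 / 28188
nu = 0.0383 mol/L

0.0383 mol/L


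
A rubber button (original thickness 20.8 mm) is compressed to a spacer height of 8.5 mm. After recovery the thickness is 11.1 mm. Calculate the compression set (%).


CS = (t0 - recovered) / (t0 - ts) * 100
= (20.8 - 11.1) / (20.8 - 8.5) * 100
= 9.7 / 12.3 * 100
= 78.9%

78.9%


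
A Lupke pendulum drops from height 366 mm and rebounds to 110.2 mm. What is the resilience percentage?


Resilience = h_rebound / h_drop * 100
= 110.2 / 366 * 100
= 30.1%

30.1%


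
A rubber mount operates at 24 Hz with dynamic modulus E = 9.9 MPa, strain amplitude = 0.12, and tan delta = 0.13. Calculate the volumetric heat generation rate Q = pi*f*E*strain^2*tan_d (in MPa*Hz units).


Q = pi * f * E * strain^2 * tan_d
= pi * 24 * 9.9 * 0.12^2 * 0.13
= pi * 24 * 9.9 * 0.0144 * 0.13
= 1.3973

Q = 1.3973


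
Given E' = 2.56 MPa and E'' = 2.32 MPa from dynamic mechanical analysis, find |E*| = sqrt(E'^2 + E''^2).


|E*| = sqrt(E'^2 + E''^2)
= sqrt(2.56^2 + 2.32^2)
= sqrt(6.5536 + 5.3824)
= 3.455 MPa

3.455 MPa


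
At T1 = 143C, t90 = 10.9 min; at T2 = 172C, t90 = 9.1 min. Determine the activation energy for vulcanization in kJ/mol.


T1 = 416.15 K, T2 = 445.15 K
1/T1 - 1/T2 = 1.5655e-04
ln(t1/t2) = ln(10.9/9.1) = 0.1805
Ea = 8.314 * 0.1805 / 1.5655e-04 = 9585.5610 J/mol
Ea = 9.59 kJ/mol

9.59 kJ/mol


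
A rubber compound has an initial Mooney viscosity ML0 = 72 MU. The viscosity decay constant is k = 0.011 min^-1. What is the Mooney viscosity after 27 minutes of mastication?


ML = ML0 * exp(-k * t)
ML = 72 * exp(-0.011 * 27)
ML = 72 * 0.7430
ML = 53.5 MU

53.5 MU


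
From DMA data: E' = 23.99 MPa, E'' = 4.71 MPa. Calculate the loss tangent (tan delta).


tan delta = E'' / E'
= 4.71 / 23.99
= 0.1963

tan delta = 0.1963


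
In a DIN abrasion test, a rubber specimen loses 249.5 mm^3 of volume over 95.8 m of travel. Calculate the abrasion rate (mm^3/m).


Rate = volume_loss / distance
= 249.5 / 95.8
= 2.604 mm^3/m

2.604 mm^3/m


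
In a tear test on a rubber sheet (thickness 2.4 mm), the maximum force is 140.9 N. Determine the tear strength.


Tear strength = force / thickness
= 140.9 / 2.4
= 58.71 N/mm

58.71 N/mm


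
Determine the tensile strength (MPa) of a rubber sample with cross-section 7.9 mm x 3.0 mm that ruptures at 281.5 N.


Area = width * thickness = 7.9 * 3.0 = 23.7 mm^2
TS = force / area = 281.5 / 23.7 = 11.88 MPa

11.88 MPa


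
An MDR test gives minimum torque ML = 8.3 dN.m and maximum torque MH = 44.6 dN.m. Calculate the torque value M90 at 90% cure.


M90 = ML + 0.9 * (MH - ML)
M90 = 8.3 + 0.9 * (44.6 - 8.3)
M90 = 8.3 + 0.9 * 36.3
M90 = 40.97 dN.m

40.97 dN.m


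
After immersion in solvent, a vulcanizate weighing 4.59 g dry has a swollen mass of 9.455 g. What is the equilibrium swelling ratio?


Q = W_swollen / W_dry
Q = 9.455 / 4.59
Q = 2.06

Q = 2.06


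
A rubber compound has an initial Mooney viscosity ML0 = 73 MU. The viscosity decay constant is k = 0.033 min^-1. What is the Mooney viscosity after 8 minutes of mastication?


ML = ML0 * exp(-k * t)
ML = 73 * exp(-0.033 * 8)
ML = 73 * 0.7680
ML = 56.06 MU

56.06 MU


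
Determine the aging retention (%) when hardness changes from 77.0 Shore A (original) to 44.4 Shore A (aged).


Retention = aged / original * 100
= 44.4 / 77.0 * 100
= 57.7%

57.7%


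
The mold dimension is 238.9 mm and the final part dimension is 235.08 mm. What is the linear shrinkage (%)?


Shrinkage = (mold - part) / mold * 100
= (238.9 - 235.08) / 238.9 * 100
= 3.82 / 238.9 * 100
= 1.6%

1.6%


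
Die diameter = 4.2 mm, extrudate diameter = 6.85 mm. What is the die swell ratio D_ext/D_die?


Die swell ratio = D_extrudate / D_die
= 6.85 / 4.2
= 1.631

Die swell = 1.631


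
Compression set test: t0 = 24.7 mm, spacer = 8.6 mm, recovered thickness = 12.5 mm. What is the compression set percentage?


CS = (t0 - recovered) / (t0 - ts) * 100
= (24.7 - 12.5) / (24.7 - 8.6) * 100
= 12.2 / 16.1 * 100
= 75.8%

75.8%


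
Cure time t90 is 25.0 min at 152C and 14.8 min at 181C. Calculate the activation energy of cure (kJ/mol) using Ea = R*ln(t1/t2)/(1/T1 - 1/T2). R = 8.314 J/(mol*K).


T1 = 425.15 K, T2 = 454.15 K
1/T1 - 1/T2 = 1.5020e-04
ln(t1/t2) = ln(25.0/14.8) = 0.5242
Ea = 8.314 * 0.5242 / 1.5020e-04 = 29019.5611 J/mol
Ea = 29.02 kJ/mol

29.02 kJ/mol


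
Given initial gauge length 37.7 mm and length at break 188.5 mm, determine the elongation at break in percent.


Elongation = (Lf - L0) / L0 * 100
= (188.5 - 37.7) / 37.7 * 100
= 150.8 / 37.7 * 100
= 400.0%

400.0%


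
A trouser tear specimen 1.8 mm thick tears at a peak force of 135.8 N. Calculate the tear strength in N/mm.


Tear strength = force / thickness
= 135.8 / 1.8
= 75.44 N/mm

75.44 N/mm


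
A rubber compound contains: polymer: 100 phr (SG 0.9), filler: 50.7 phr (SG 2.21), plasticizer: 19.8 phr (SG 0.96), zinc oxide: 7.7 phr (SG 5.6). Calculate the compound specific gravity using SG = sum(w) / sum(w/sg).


Sum of weights = 178.2
Volume contributions:
  polymer: 100/0.9 = 111.1111
  filler: 50.7/2.21 = 22.9412
  plasticizer: 19.8/0.96 = 20.6250
  zinc oxide: 7.7/5.6 = 1.3750
Sum of volumes = 156.0523
SG = 178.2 / 156.0523 = 1.142

SG = 1.142


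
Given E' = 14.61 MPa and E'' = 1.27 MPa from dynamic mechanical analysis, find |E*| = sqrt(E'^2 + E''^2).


|E*| = sqrt(E'^2 + E''^2)
= sqrt(14.61^2 + 1.27^2)
= sqrt(213.4521 + 1.6129)
= 14.665 MPa

14.665 MPa


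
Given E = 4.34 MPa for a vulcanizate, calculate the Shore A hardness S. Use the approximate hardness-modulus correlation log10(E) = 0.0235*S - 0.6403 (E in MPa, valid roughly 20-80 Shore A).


log10(E) = 0.0235*S - 0.6403  =>  S = (log10(E) + 0.6403) / 0.0235
log10(4.34) = 0.637490
S = (0.637490 + 0.6403) / 0.0235 = 1.277790 / 0.0235
S = 54.4

Shore A = 54.4


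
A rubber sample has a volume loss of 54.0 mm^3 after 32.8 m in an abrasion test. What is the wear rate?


Rate = volume_loss / distance
= 54.0 / 32.8
= 1.646 mm^3/m

1.646 mm^3/m


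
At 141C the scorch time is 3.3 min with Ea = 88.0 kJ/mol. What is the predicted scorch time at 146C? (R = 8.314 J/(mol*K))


Convert temperatures: T1 = 141 + 273.15 = 414.15 K, T2 = 146 + 273.15 = 419.15 K
ts2_new = 3.3 * exp(88000 / 8.314 * (1/419.15 - 1/414.15))
1/T2 - 1/T1 = -2.8803e-05
ts2_new = 2.43 min

2.43 min


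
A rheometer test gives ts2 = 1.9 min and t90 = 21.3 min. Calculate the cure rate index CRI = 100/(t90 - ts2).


CRI = 100 / (t90 - ts2)
= 100 / (21.3 - 1.9)
= 100 / 19.4
= 5.15 min^-1

5.15 min^-1


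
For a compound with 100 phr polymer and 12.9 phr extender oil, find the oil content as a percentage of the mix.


Oil % = oil / (100 + oil) * 100
= 12.9 / (100 + 12.9) * 100
= 12.9 / 112.9 * 100
= 11.43%

11.43%


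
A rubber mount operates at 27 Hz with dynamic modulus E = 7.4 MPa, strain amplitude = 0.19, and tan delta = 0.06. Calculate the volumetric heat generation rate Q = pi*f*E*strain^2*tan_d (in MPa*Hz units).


Q = pi * f * E * strain^2 * tan_d
= pi * 27 * 7.4 * 0.19^2 * 0.06
= pi * 27 * 7.4 * 0.0361 * 0.06
= 1.3596

Q = 1.3596


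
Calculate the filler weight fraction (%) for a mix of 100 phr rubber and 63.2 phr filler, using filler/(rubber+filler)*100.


Filler % = filler / (rubber + filler) * 100
= 63.2 / (100 + 63.2) * 100
= 63.2 / 163.2 * 100
= 38.73%

38.73%


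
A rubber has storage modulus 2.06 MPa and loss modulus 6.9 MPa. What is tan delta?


tan delta = E'' / E'
= 6.9 / 2.06
= 3.3495

tan delta = 3.3495


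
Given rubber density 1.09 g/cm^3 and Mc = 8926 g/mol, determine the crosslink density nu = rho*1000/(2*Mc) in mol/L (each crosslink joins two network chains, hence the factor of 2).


nu = rho * 1000 / (2 * Mc)
nu = 1.09 * 1000 / (2 * 8926)
nu = 1090.0 / 17852
nu = 0.0611 mol/L

0.0611 mol/L
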